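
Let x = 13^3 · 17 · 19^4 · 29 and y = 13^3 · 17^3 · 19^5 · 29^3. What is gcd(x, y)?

min exponent per shared prime: 13^3 · 17 · 19^4 · 29 = 141153411841

141153411841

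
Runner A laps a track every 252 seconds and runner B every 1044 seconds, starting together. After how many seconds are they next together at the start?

7308

gcd first: 1044 = 4·252 + 36; 252 = 7·36 + 0 → gcd = 36
lcm = 252·1044/gcd = 263088/36 = 7308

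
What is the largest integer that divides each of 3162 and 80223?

3162 = 2 · 3 · 17 · 31
80223 = 3 · 11² · 13 · 17
Common: 3 · 17 = 51

51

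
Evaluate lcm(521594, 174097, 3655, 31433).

49383500203730

lcm(521594, 174097) = 521594·174097/gcd = 90807950618/17 = 5341644154
lcm(5341644154, 3655) = 5341644154·3655/gcd = 19523709382870/17 = 1148453493110
lcm(1148453493110, 31433) = 1148453493110·31433/gcd = 36099338648926630/731 = 49383500203730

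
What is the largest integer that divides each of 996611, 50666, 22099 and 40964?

539

gcd(996611, 50666): 996611 = 19·50666 + 33957; 50666 = 1·33957 + 16709; 33957 = 2·16709 + 539; 16709 = 31·539 + 0 → 539
gcd(539, 22099): 22099 = 41·539 + 0 → 539
gcd(539, 40964): 40964 = 76·539 + 0 → 539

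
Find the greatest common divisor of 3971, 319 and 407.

gcd(3971, 319): 3971 = 12·319 + 143; 319 = 2·143 + 33; 143 = 4·33 + 11; 33 = 3·11 + 0 → 11
gcd(11, 407): 407 = 37·11 + 0 → 11

11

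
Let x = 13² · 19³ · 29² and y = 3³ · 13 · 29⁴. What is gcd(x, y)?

10933

min exponent per shared prime: 13 · 29² = 10933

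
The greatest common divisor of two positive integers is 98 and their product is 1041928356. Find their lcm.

10631922

For any two positive integers, gcd × lcm equals their product. Hence lcm = 1041928356 / 98 = 10631922.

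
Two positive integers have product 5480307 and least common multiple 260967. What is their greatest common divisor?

21

From gcd × lcm = uv: gcd = 5480307 / 260967 = 21.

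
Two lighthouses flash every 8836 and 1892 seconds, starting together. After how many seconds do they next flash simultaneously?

8836 = 2² · 47²; 1892 = 2² · 11 · 43
max exponents: 2² · 11 · 43 · 47² = 4179428

4179428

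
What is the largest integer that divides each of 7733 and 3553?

Euclid: 7733 = 2·3553 + 627; 3553 = 5·627 + 418; 627 = 1·418 + 209; 418 = 2·209 + 0. Last nonzero remainder: 209.

209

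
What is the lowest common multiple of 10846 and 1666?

gcd first: 10846 = 6·1666 + 850; 1666 = 1·850 + 816; 850 = 1·816 + 34; 816 = 24·34 + 0 → gcd = 34
lcm = 10846·1666/gcd = 18069436/34 = 531454

531454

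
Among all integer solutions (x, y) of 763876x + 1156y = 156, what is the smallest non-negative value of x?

Reduce mod 1156: 763876x ≡ 156 (mod 1156). With g = gcd(763876, 1156) = 4 dividing 156, divide through: 190969x ≡ 39 (mod 289).
Since gcd(190969, 289) = 1, x ≡ 39·(190969)⁻¹ ≡ 245 (mod 289). Smallest non-negative: 245.

245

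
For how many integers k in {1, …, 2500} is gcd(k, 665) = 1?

1624

Prime factors of 665: 5, 7, 19. Count integers ≤ 2500 divisible by none of them.
By inclusion–exclusion: 2500 − ⌊2500/5⌋ − ⌊2500/7⌋ − ⌊2500/19⌋ + ⌊2500/35⌋ + ⌊2500/95⌋ + ⌊2500/133⌋ − ⌊2500/665⌋ = 1624.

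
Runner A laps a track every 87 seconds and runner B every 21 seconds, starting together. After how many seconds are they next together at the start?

609

87 = 3 · 29; 21 = 3 · 7
max exponents: 3 · 7 · 29 = 609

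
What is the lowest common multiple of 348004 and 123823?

348004 = 2² · 19² · 241; 123823 = 7³ · 19²
max exponents: 2² · 7³ · 19² · 241 = 119365372

119365372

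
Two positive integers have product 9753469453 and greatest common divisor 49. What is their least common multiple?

199050397

For any two positive integers, gcd × lcm equals their product. Hence lcm = 9753469453 / 49 = 199050397.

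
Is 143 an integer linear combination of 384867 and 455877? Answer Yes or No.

By Bézout, 384867s + 455877t = 143 has integer solutions iff gcd(384867, 455877) | 143.
Euclid: 455877 = 1·384867 + 71010; 384867 = 5·71010 + 29817; 71010 = 2·29817 + 11376; 29817 = 2·11376 + 7065; 11376 = 1·7065 + 4311; 7065 = 1·4311 + 2754; 4311 = 1·2754 + 1557; 2754 = 1·1557 + 1197; 1557 = 1·1197 + 360; 1197 = 3·360 + 117; 360 = 3·117 + 9; 117 = 13·9 + 0. gcd = 9; 143 mod 9 = 8. No.

No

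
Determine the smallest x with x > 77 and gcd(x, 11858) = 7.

gcd(x, 11858) = 7 forces 7 | x; write x = 7s. Then gcd(7s, 7·1694) = 7·gcd(s, 1694), so need gcd(s, 1694) = 1.
7s > 77 gives s ≥ 12. The least s ≥ 12 coprime to 1694 is 13, so x = 7·13 = 91.

91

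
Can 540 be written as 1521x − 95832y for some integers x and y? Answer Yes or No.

gcd(1521, 95832): 95832 = 63·1521 + 9; 1521 = 169·9 + 0 → 9
9 divides 540, so a solution exists.

Yes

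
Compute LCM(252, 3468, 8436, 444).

51198084

lcm(252, 3468) = 252·3468/gcd = 873936/12 = 72828
lcm(72828, 8436) = 72828·8436/gcd = 614377008/12 = 51198084
lcm(51198084, 444) = 51198084·444/gcd = 22731949296/444 = 51198084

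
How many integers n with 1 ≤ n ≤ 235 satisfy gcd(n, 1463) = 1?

174

1463 = 7·11·19. Inclusion–exclusion on these primes:
235 − ⌊235/7⌋ − ⌊235/11⌋ − ⌊235/19⌋ + ⌊235/77⌋ + ⌊235/133⌋ + ⌊235/209⌋ − ⌊235/1463⌋ = 174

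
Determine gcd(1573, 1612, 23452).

13

gcd(1573, 1612): 1612 = 1·1573 + 39; 1573 = 40·39 + 13; 39 = 3·13 + 0 → 13
gcd(13, 23452): 23452 = 1804·13 + 0 → 13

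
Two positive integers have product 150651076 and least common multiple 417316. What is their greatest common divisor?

From gcd × lcm = mn: gcd = 150651076 / 417316 = 361.

361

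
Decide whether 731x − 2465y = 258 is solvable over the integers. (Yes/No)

No

By Bézout, 731x − 2465y = 258 has integer solutions iff gcd(731, 2465) | 258.
Euclid: 2465 = 3·731 + 272; 731 = 2·272 + 187; 272 = 1·187 + 85; 187 = 2·85 + 17; 85 = 5·17 + 0. gcd = 17; 258 mod 17 = 3. No.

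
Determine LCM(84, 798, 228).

84 = 2² · 3 · 7; 798 = 2 · 3 · 7 · 19; 228 = 2² · 3 · 19
lcm takes max exponent of each prime: 2² · 3 · 7 · 19 = 1596

1596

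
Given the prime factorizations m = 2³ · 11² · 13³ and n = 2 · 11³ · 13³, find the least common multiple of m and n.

23393656

max exponent per prime: 2³ · 11³ · 13³ = 23393656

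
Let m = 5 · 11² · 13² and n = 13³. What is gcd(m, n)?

min exponent per shared prime: 13² = 169

169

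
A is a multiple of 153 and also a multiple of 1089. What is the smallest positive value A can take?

153 = 3² · 17; 1089 = 3² · 11²
max exponents: 3² · 11² · 17 = 18513

18513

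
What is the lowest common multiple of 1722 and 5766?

1654842

1722 = 2 · 3 · 7 · 41; 5766 = 2 · 3 · 31²
max exponents: 2 · 3 · 7 · 31² · 41 = 1654842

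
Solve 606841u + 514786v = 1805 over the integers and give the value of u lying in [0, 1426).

727

gcd(606841, 514786) = 361 (Euclid: 606841 = 1·514786 + 92055; 514786 = 5·92055 + 54511; 92055 = 1·54511 + 37544; 54511 = 1·37544 + 16967; 37544 = 2·16967 + 3610; 16967 = 4·3610 + 2527; 3610 = 1·2527 + 1083; 2527 = 2·1083 + 361; 1083 = 3·361 + 0), and 361 | 1805.
Extended Euclid: 606841·(-425) + 514786·(501) = 361. Scale by 5: u₀ = -2125.
General solution u = u₀ + 1426t; reducing mod 1426 gives u = 727 (and v = -857).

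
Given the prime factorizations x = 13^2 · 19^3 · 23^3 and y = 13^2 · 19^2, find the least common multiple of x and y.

14103633557

max exponent per prime: 13^2 · 19^3 · 23^3 = 14103633557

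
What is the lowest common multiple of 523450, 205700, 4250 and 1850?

lcm(523450, 205700) = 523450·205700/gcd = 107673665000/50 = 2153473300
lcm(2153473300, 4250) = 2153473300·4250/gcd = 9152261525000/850 = 10767366500
lcm(10767366500, 1850) = 10767366500·1850/gcd = 19919628025000/50 = 398392560500

398392560500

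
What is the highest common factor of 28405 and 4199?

Euclid: 28405 = 6·4199 + 3211; 4199 = 1·3211 + 988; 3211 = 3·988 + 247; 988 = 4·247 + 0. Last nonzero remainder: 247.

247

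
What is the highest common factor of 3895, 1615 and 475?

95

gcd(3895, 1615): 3895 = 2·1615 + 665; 1615 = 2·665 + 285; 665 = 2·285 + 95; 285 = 3·95 + 0 → 95
gcd(95, 475): 475 = 5·95 + 0 → 95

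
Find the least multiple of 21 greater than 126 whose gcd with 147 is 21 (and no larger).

Multiples of 21 above 126: 21·7, 21·8, … . Need the cofactor coprime to 147/21 = 7.
Checking s = 7, 8, … the first with gcd(s, 7) = 1 is s = 8, giving 168.

168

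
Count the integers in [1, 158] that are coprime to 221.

221 = 13·17. Inclusion–exclusion on these primes:
158 − ⌊158/13⌋ − ⌊158/17⌋ + ⌊158/221⌋ = 137

137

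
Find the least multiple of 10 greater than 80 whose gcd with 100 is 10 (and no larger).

90

Multiples of 10 above 80: 10·9, 10·10, … . Need the cofactor coprime to 100/10 = 10.
Checking s = 9, 10, … the first with gcd(s, 10) = 1 is s = 9, giving 90.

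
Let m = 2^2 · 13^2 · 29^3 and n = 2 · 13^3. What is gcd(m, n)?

min exponent per shared prime: 2 · 13^2 = 338

338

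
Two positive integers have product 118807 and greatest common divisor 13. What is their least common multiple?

gcd·lcm = product, so lcm = 118807/13 = 9139.

9139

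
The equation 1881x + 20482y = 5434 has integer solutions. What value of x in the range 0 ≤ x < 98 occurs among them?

gcd(1881, 20482) = 209 (Euclid: 20482 = 10·1881 + 1672; 1881 = 1·1672 + 209; 1672 = 8·209 + 0), and 209 | 5434.
Extended Euclid: 1881·(11) + 20482·(-1) = 209. Scale by 26: x₀ = 286.
General solution x = x₀ + 98t; reducing mod 98 gives x = 90 (and y = -8).

90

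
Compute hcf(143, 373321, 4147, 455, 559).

gcd(143, 373321): 373321 = 2610·143 + 91; 143 = 1·91 + 52; 91 = 1·52 + 39; 52 = 1·39 + 13; 39 = 3·13 + 0 → 13
gcd(13, 4147): 4147 = 319·13 + 0 → 13
gcd(13, 455): 455 = 35·13 + 0 → 13
gcd(13, 559): 559 = 43·13 + 0 → 13

13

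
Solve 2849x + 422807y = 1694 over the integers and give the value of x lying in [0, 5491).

149

Euclid: 422807 = 148·2849 + 1155; 2849 = 2·1155 + 539; 1155 = 2·539 + 77; 539 = 7·77 + 0 → gcd = 77; 1694 = 77·22.
Back-substitution yields 2849·(-742) + 422807·(5) = 77, so one solution is x = -742·22 = -16324, y = 5·22 = 110.
Solutions in x differ by 422807/77 = 5491; the one in [0, 5491) is -16324 mod 5491 = 149.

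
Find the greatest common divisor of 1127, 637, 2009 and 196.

gcd(1127, 637): 1127 = 1·637 + 490; 637 = 1·490 + 147; 490 = 3·147 + 49; 147 = 3·49 + 0 → 49
gcd(49, 2009): 2009 = 41·49 + 0 → 49
gcd(49, 196): 196 = 4·49 + 0 → 49

49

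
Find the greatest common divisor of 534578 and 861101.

1

Euclid: 861101 = 1·534578 + 326523; 534578 = 1·326523 + 208055; 326523 = 1·208055 + 118468; 208055 = 1·118468 + 89587; 118468 = 1·89587 + 28881; 89587 = 3·28881 + 2944; 28881 = 9·2944 + 2385; 2944 = 1·2385 + 559; 2385 = 4·559 + 149; 559 = 3·149 + 112; 149 = 1·112 + 37; 112 = 3·37 + 1; 37 = 37·1 + 0. Last nonzero remainder: 1.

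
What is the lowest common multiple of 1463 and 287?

1463 = 7 · 11 · 19; 287 = 7 · 41
max exponents: 7 · 11 · 19 · 41 = 59983

59983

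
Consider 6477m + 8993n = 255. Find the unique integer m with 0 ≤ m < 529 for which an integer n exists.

125

Reduce mod 8993: 6477m ≡ 255 (mod 8993). With g = gcd(6477, 8993) = 17 dividing 255, divide through: 381m ≡ 15 (mod 529).
Since gcd(381, 529) = 1, m ≡ 15·(381)⁻¹ ≡ 125 (mod 529). Smallest non-negative: 125.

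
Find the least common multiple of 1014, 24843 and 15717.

lcm(1014, 24843) = 1014·24843/gcd = 25190802/507 = 49686
lcm(49686, 15717) = 49686·15717/gcd = 780914862/507 = 1540266

1540266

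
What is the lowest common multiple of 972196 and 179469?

603733716

gcd first: 972196 = 5·179469 + 74851; 179469 = 2·74851 + 29767; 74851 = 2·29767 + 15317; 29767 = 1·15317 + 14450; 15317 = 1·14450 + 867; 14450 = 16·867 + 578; 867 = 1·578 + 289; 578 = 2·289 + 0 → gcd = 289
lcm = 972196·179469/gcd = 174479043924/289 = 603733716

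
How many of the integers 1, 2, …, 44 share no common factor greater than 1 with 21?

21 = 3·7. Inclusion–exclusion on these primes:
44 − ⌊44/3⌋ − ⌊44/7⌋ + ⌊44/21⌋ = 26

26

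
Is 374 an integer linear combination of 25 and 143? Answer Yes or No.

gcd(25, 143): 143 = 5·25 + 18; 25 = 1·18 + 7; 18 = 2·7 + 4; 7 = 1·4 + 3; 4 = 1·3 + 1; 3 = 3·1 + 0 → 1
1 divides 374, so a solution exists.

Yes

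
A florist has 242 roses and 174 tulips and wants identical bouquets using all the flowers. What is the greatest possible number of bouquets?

Euclid: 242 = 1·174 + 68; 174 = 2·68 + 38; 68 = 1·38 + 30; 38 = 1·30 + 8; 30 = 3·8 + 6; 8 = 1·6 + 2; 6 = 3·2 + 0. Last nonzero remainder: 2.

2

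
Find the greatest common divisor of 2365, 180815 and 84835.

2365 = 5 · 11 · 43; 180815 = 5 · 29² · 43; 84835 = 5 · 19² · 47
gcd takes min exponent of each prime: 5 = 5

5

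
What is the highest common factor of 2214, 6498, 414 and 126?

2214 = 2 · 3³ · 41; 6498 = 2 · 3² · 19²; 414 = 2 · 3² · 23; 126 = 2 · 3² · 7
gcd takes min exponent of each prime: 2 · 3² = 18

18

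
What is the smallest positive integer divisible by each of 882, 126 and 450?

882 = 2 · 3² · 7²; 126 = 2 · 3² · 7; 450 = 2 · 3² · 5²
lcm takes max exponent of each prime: 2 · 3² · 5² · 7² = 22050

22050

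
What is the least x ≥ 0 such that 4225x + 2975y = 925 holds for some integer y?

65

gcd(4225, 2975) = 25 (Euclid: 4225 = 1·2975 + 1250; 2975 = 2·1250 + 475; 1250 = 2·475 + 300; 475 = 1·300 + 175; 300 = 1·175 + 125; 175 = 1·125 + 50; 125 = 2·50 + 25; 50 = 2·25 + 0), and 25 | 925.
Extended Euclid: 4225·(50) + 2975·(-71) = 25. Scale by 37: x₀ = 1850.
General solution x = x₀ + 119t; reducing mod 119 gives x = 65 (and y = -92).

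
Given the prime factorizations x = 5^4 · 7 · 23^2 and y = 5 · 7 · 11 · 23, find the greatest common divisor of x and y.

min exponent per shared prime: 5 · 7 · 23 = 805

805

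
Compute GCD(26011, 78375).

Euclid: 78375 = 3·26011 + 342; 26011 = 76·342 + 19; 342 = 18·19 + 0. Last nonzero remainder: 19.

19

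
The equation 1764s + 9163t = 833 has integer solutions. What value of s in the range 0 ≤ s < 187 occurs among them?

Reduce mod 9163: 1764s ≡ 833 (mod 9163). With g = gcd(1764, 9163) = 49 dividing 833, divide through: 36s ≡ 17 (mod 187).
Since gcd(36, 187) = 1, s ≡ 17·(36)⁻¹ ≡ 68 (mod 187). Smallest non-negative: 68.

68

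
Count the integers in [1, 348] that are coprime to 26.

Prime factors of 26: 2, 13. Count integers ≤ 348 divisible by none of them.
By inclusion–exclusion: 348 − ⌊348/2⌋ − ⌊348/13⌋ + ⌊348/26⌋ = 161.

161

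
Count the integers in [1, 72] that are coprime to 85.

54

85 = 5·17. Inclusion–exclusion on these primes:
72 − ⌊72/5⌋ − ⌊72/17⌋ + ⌊72/85⌋ = 54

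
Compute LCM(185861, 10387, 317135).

lcm(185861, 10387) = 185861·10387/gcd = 1930538207/221 = 8735467
lcm(8735467, 317135) = 8735467·317135/gcd = 2770322327045/221 = 12535395145

12535395145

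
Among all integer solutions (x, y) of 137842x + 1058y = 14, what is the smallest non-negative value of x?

gcd(137842, 1058) = 2 (Euclid: 137842 = 130·1058 + 302; 1058 = 3·302 + 152; 302 = 1·152 + 150; 152 = 1·150 + 2; 150 = 75·2 + 0), and 2 | 14.
Extended Euclid: 137842·(-7) + 1058·(912) = 2. Scale by 7: x₀ = -49.
General solution x = x₀ + 529t; reducing mod 529 gives x = 480 (and y = -62537).

480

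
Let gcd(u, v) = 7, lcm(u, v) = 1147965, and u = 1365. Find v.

5887

u·v = gcd·lcm = 7·1147965 = 8035755, so v = 8035755/1365 = 5887.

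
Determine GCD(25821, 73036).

25821 = 3² · 19 · 151
73036 = 2² · 19 · 31²
Common: 19 = 19

19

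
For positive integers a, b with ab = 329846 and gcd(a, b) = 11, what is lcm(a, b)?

Since gcd(a,b)·lcm(a,b) = ab, lcm = 329846/11 = 29986.

29986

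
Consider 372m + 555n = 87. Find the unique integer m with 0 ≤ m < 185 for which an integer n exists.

136

Reduce mod 555: 372m ≡ 87 (mod 555). With g = gcd(372, 555) = 3 dividing 87, divide through: 124m ≡ 29 (mod 185).
Since gcd(124, 185) = 1, m ≡ 29·(124)⁻¹ ≡ 136 (mod 185). Smallest non-negative: 136.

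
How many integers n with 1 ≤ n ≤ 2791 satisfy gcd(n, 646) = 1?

1245

646 = 2·17·19. Inclusion–exclusion on these primes:
2791 − ⌊2791/2⌋ − ⌊2791/17⌋ − ⌊2791/19⌋ + ⌊2791/34⌋ + ⌊2791/38⌋ + ⌊2791/323⌋ − ⌊2791/646⌋ = 1245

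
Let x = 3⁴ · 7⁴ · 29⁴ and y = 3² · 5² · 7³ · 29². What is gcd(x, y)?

2596167

min exponent per shared prime: 3² · 7³ · 29² = 2596167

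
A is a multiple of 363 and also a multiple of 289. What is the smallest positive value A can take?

104907

gcd first: 363 = 1·289 + 74; 289 = 3·74 + 67; 74 = 1·67 + 7; 67 = 9·7 + 4; 7 = 1·4 + 3; 4 = 1·3 + 1; 3 = 3·1 + 0 → gcd = 1
lcm = 363·289/gcd = 104907/1 = 104907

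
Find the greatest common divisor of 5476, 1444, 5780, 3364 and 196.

5476 = 2² · 37²; 1444 = 2² · 19²; 5780 = 2² · 5 · 17²; 3364 = 2² · 29²; 196 = 2² · 7²
gcd takes min exponent of each prime: 2² = 4

4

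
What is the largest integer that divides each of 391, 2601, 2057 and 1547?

gcd(391, 2601): 2601 = 6·391 + 255; 391 = 1·255 + 136; 255 = 1·136 + 119; 136 = 1·119 + 17; 119 = 7·17 + 0 → 17
gcd(17, 2057): 2057 = 121·17 + 0 → 17
gcd(17, 1547): 1547 = 91·17 + 0 → 17

17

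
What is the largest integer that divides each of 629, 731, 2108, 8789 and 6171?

17

gcd(629, 731): 731 = 1·629 + 102; 629 = 6·102 + 17; 102 = 6·17 + 0 → 17
gcd(17, 2108): 2108 = 124·17 + 0 → 17
gcd(17, 8789): 8789 = 517·17 + 0 → 17
gcd(17, 6171): 6171 = 363·17 + 0 → 17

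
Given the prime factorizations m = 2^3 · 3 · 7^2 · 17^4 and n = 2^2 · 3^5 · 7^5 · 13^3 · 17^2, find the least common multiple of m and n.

5995317716538696

max exponent per prime: 2^3 · 3^5 · 7^5 · 13^3 · 17^4 = 5995317716538696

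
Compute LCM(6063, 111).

224331

6063 = 3 · 43 · 47; 111 = 3 · 37
max exponents: 3 · 37 · 43 · 47 = 224331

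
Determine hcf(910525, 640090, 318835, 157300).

605

910525 = 5² · 7 · 11² · 43; 640090 = 2 · 5 · 11² · 23²; 318835 = 5 · 11² · 17 · 31; 157300 = 2² · 5² · 11² · 13
gcd takes min exponent of each prime: 5 · 11² = 605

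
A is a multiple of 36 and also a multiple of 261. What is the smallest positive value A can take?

1044

gcd first: 261 = 7·36 + 9; 36 = 4·9 + 0 → gcd = 9
lcm = 36·261/gcd = 9396/9 = 1044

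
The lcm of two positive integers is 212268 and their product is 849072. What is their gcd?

gcd·lcm = product, so gcd = 849072/212268 = 4.

4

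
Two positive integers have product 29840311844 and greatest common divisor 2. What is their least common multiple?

14920155922

Since gcd(m,n)·lcm(m,n) = mn, lcm = 29840311844/2 = 14920155922.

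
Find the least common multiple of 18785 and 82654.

413270

18785 = 5 · 13 · 17²; 82654 = 2 · 11 · 13 · 17²
max exponents: 2 · 5 · 11 · 13 · 17² = 413270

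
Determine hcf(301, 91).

7

Euclid: 301 = 3·91 + 28; 91 = 3·28 + 7; 28 = 4·7 + 0. Last nonzero remainder: 7.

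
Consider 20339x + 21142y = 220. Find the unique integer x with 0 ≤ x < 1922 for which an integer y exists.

gcd(20339, 21142) = 11 (Euclid: 21142 = 1·20339 + 803; 20339 = 25·803 + 264; 803 = 3·264 + 11; 264 = 24·11 + 0), and 11 | 220.
Extended Euclid: 20339·(-79) + 21142·(76) = 11. Scale by 20: x₀ = -1580.
General solution x = x₀ + 1922t; reducing mod 1922 gives x = 342 (and y = -329).

342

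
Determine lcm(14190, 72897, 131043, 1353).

5103426390810

14190 = 2 · 3 · 5 · 11 · 43; 72897 = 3 · 11 · 47²; 131043 = 3 · 11² · 19²; 1353 = 3 · 11 · 41
lcm takes max exponent of each prime: 2 · 3 · 5 · 11² · 19² · 41 · 43 · 47² = 5103426390810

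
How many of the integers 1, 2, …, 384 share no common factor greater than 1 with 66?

117

66 = 2·3·11. Inclusion–exclusion on these primes:
384 − ⌊384/2⌋ − ⌊384/3⌋ − ⌊384/11⌋ + ⌊384/6⌋ + ⌊384/22⌋ + ⌊384/33⌋ − ⌊384/66⌋ = 117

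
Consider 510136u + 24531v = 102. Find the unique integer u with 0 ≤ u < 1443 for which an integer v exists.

Reduce mod 24531: 510136u ≡ 102 (mod 24531). With g = gcd(510136, 24531) = 17 dividing 102, divide through: 30008u ≡ 6 (mod 1443).
Since gcd(30008, 1443) = 1, u ≡ 6·(30008)⁻¹ ≡ 450 (mod 1443). Smallest non-negative: 450.

450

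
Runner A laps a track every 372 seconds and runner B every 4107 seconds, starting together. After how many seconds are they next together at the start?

372 = 2² · 3 · 31; 4107 = 3 · 37²
max exponents: 2² · 3 · 31 · 37² = 509268

509268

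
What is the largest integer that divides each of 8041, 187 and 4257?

11

gcd(8041, 187): 8041 = 43·187 + 0 → 187
gcd(187, 4257): 4257 = 22·187 + 143; 187 = 1·143 + 44; 143 = 3·44 + 11; 44 = 4·11 + 0 → 11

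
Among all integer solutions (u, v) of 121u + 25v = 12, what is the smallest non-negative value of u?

Euclid: 121 = 4·25 + 21; 25 = 1·21 + 4; 21 = 5·4 + 1; 4 = 4·1 + 0 → gcd = 1; 12 = 1·12.
Back-substitution yields 121·(6) + 25·(-29) = 1, so one solution is u = 6·12 = 72, v = -29·12 = -348.
Solutions in u differ by 25/1 = 25; the one in [0, 25) is 72 mod 25 = 22.

22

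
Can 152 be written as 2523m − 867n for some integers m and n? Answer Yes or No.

gcd(2523, 867): 2523 = 2·867 + 789; 867 = 1·789 + 78; 789 = 10·78 + 9; 78 = 8·9 + 6; 9 = 1·6 + 3; 6 = 2·3 + 0 → 3
3 does not divide 152, so a solution does not exist.

No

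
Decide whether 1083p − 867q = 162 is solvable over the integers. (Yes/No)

By Bézout, 1083p − 867q = 162 has integer solutions iff gcd(1083, 867) | 162.
Euclid: 1083 = 1·867 + 216; 867 = 4·216 + 3; 216 = 72·3 + 0. gcd = 3; 162 mod 3 = 0. Yes.

Yes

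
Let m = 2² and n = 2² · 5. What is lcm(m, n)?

max exponent per prime: 2² · 5 = 20

20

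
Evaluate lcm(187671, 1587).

99277959

gcd first: 187671 = 118·1587 + 405; 1587 = 3·405 + 372; 405 = 1·372 + 33; 372 = 11·33 + 9; 33 = 3·9 + 6; 9 = 1·6 + 3; 6 = 2·3 + 0 → gcd = 3
lcm = 187671·1587/gcd = 297833877/3 = 99277959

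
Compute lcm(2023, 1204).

347956

gcd first: 2023 = 1·1204 + 819; 1204 = 1·819 + 385; 819 = 2·385 + 49; 385 = 7·49 + 42; 49 = 1·42 + 7; 42 = 6·7 + 0 → gcd = 7
lcm = 2023·1204/gcd = 2435692/7 = 347956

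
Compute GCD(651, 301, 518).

651 = 3 · 7 · 31; 301 = 7 · 43; 518 = 2 · 7 · 37
gcd takes min exponent of each prime: 7 = 7

7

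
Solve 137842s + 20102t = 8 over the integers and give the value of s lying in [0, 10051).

Reduce mod 20102: 137842s ≡ 8 (mod 20102). With g = gcd(137842, 20102) = 2 dividing 8, divide through: 68921s ≡ 4 (mod 10051).
Since gcd(68921, 10051) = 1, s ≡ 4·(68921)⁻¹ ≡ 10023 (mod 10051). Smallest non-negative: 10023.

10023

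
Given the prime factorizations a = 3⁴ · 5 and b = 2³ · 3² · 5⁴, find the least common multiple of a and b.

405000

max exponent per prime: 2³ · 3⁴ · 5⁴ = 405000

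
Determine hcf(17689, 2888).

361

Euclid: 17689 = 6·2888 + 361; 2888 = 8·361 + 0. Last nonzero remainder: 361.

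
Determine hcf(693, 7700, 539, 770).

77

gcd(693, 7700): 7700 = 11·693 + 77; 693 = 9·77 + 0 → 77
gcd(77, 539): 539 = 7·77 + 0 → 77
gcd(77, 770): 770 = 10·77 + 0 → 77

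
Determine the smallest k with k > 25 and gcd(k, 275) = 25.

50

gcd(k, 275) = 25 forces 25 | k; write k = 25s. Then gcd(25s, 25·11) = 25·gcd(s, 11), so need gcd(s, 11) = 1.
25s > 25 gives s ≥ 2. The least s ≥ 2 coprime to 11 is 2, so k = 25·2 = 50.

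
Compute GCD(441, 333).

Euclid: 441 = 1·333 + 108; 333 = 3·108 + 9; 108 = 12·9 + 0. Last nonzero remainder: 9.

9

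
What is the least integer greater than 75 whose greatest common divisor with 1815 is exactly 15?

Multiples of 15 above 75: 15·6, 15·7, … . Need the cofactor coprime to 1815/15 = 121.
Checking s = 6, 7, … the first with gcd(s, 121) = 1 is s = 6, giving 90.

90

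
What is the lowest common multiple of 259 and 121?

31339

gcd first: 259 = 2·121 + 17; 121 = 7·17 + 2; 17 = 8·2 + 1; 2 = 2·1 + 0 → gcd = 1
lcm = 259·121/gcd = 31339/1 = 31339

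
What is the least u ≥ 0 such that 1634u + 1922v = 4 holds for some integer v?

654

gcd(1634, 1922) = 2 (Euclid: 1922 = 1·1634 + 288; 1634 = 5·288 + 194; 288 = 1·194 + 94; 194 = 2·94 + 6; 94 = 15·6 + 4; 6 = 1·4 + 2; 4 = 2·2 + 0), and 2 | 4.
Extended Euclid: 1634·(327) + 1922·(-278) = 2. Scale by 2: u₀ = 654.
General solution u = u₀ + 961t; reducing mod 961 gives u = 654 (and v = -556).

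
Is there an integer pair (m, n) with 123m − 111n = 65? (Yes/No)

By Bézout, 123m − 111n = 65 has integer solutions iff gcd(123, 111) | 65.
Euclid: 123 = 1·111 + 12; 111 = 9·12 + 3; 12 = 4·3 + 0. gcd = 3; 65 mod 3 = 2. No.

No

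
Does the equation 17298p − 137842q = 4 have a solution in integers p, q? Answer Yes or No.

gcd(17298, 137842): 137842 = 7·17298 + 16756; 17298 = 1·16756 + 542; 16756 = 30·542 + 496; 542 = 1·496 + 46; 496 = 10·46 + 36; 46 = 1·36 + 10; 36 = 3·10 + 6; 10 = 1·6 + 4; 6 = 1·4 + 2; 4 = 2·2 + 0 → 2
2 divides 4, so a solution exists.

Yes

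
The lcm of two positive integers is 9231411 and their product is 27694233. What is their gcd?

3

gcd·lcm = product, so gcd = 27694233/9231411 = 3.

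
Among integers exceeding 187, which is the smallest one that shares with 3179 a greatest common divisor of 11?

198

Multiples of 11 above 187: 11·18, 11·19, … . Need the cofactor coprime to 3179/11 = 289.
Checking s = 18, 19, … the first with gcd(s, 289) = 1 is s = 18, giving 198.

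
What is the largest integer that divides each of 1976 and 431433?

Euclid: 431433 = 218·1976 + 665; 1976 = 2·665 + 646; 665 = 1·646 + 19; 646 = 34·19 + 0. Last nonzero remainder: 19.

19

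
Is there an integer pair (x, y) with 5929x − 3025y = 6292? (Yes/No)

Yes

gcd(5929, 3025): 5929 = 1·3025 + 2904; 3025 = 1·2904 + 121; 2904 = 24·121 + 0 → 121
121 divides 6292, so a solution exists.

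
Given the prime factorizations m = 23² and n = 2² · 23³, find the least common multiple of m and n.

max exponent per prime: 2² · 23³ = 48668

48668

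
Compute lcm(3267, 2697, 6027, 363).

3267 = 3³ · 11²; 2697 = 3 · 29 · 31; 6027 = 3 · 7² · 41; 363 = 3 · 11²
lcm takes max exponent of each prime: 3³ · 7² · 11² · 29 · 31 · 41 = 5900499297

5900499297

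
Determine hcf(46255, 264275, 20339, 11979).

11

46255 = 5 · 11 · 29²; 264275 = 5² · 11 · 31²; 20339 = 11 · 43²; 11979 = 3² · 11³
gcd takes min exponent of each prime: 11 = 11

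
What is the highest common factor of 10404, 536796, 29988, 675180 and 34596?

36

10404 = 2² · 3² · 17²; 536796 = 2² · 3² · 13 · 31 · 37; 29988 = 2² · 3² · 7² · 17; 675180 = 2² · 3² · 5 · 11² · 31; 34596 = 2² · 3² · 31²
gcd takes min exponent of each prime: 2² · 3² = 36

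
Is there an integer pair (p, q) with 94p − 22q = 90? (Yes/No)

gcd(94, 22): 94 = 4·22 + 6; 22 = 3·6 + 4; 6 = 1·4 + 2; 4 = 2·2 + 0 → 2
2 divides 90, so a solution exists.

Yes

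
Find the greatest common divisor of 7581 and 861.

7581 = 3 · 7 · 19²
861 = 3 · 7 · 41
Common: 3 · 7 = 21

21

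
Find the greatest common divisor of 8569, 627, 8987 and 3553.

8569 = 11 · 19 · 41; 627 = 3 · 11 · 19; 8987 = 11 · 19 · 43; 3553 = 11 · 17 · 19
gcd takes min exponent of each prime: 11 · 19 = 209

209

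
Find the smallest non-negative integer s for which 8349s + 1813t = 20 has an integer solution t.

81

gcd(8349, 1813) = 1 (Euclid: 8349 = 4·1813 + 1097; 1813 = 1·1097 + 716; 1097 = 1·716 + 381; 716 = 1·381 + 335; 381 = 1·335 + 46; 335 = 7·46 + 13; 46 = 3·13 + 7; 13 = 1·7 + 6; 7 = 1·6 + 1; 6 = 6·1 + 0), and 1 | 20.
Extended Euclid: 8349·(276) + 1813·(-1271) = 1. Scale by 20: s₀ = 5520.
General solution s = s₀ + 1813k; reducing mod 1813 gives s = 81 (and t = -373).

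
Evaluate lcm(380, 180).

380 = 2² · 5 · 19; 180 = 2² · 3² · 5
max exponents: 2² · 3² · 5 · 19 = 3420

3420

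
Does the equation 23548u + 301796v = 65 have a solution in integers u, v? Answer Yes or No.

gcd(23548, 301796): 301796 = 12·23548 + 19220; 23548 = 1·19220 + 4328; 19220 = 4·4328 + 1908; 4328 = 2·1908 + 512; 1908 = 3·512 + 372; 512 = 1·372 + 140; 372 = 2·140 + 92; 140 = 1·92 + 48; 92 = 1·48 + 44; 48 = 1·44 + 4; 44 = 11·4 + 0 → 4
4 does not divide 65, so a solution does not exist.

No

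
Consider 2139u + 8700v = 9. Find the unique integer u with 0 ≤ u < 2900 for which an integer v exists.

Reduce mod 8700: 2139u ≡ 9 (mod 8700). With g = gcd(2139, 8700) = 3 dividing 9, divide through: 713u ≡ 3 (mod 2900).
Since gcd(713, 2900) = 1, u ≡ 3·(713)⁻¹ ≡ 1631 (mod 2900). Smallest non-negative: 1631.

1631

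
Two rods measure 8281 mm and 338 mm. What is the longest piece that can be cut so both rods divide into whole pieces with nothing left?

8281 = 7² · 13²
338 = 2 · 13²
Common: 13² = 169

169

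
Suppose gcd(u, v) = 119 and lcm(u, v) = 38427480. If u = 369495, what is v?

12376

Using uv = gcd(u,v)·lcm(u,v) = 119·38427480 = 4572870120, we get v = 4572870120/369495 = 12376.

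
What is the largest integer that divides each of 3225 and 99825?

3225 = 3 · 5² · 43
99825 = 3 · 5² · 11³
Common: 3 · 5² = 75

75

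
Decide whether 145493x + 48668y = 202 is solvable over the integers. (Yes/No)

By Bézout, 145493x + 48668y = 202 has integer solutions iff gcd(145493, 48668) | 202.
Euclid: 145493 = 2·48668 + 48157; 48668 = 1·48157 + 511; 48157 = 94·511 + 123; 511 = 4·123 + 19; 123 = 6·19 + 9; 19 = 2·9 + 1; 9 = 9·1 + 0. gcd = 1; 202 mod 1 = 0. Yes.

Yes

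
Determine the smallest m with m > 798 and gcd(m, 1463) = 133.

931

gcd(m, 1463) = 133 forces 133 | m; write m = 133s. Then gcd(133s, 133·11) = 133·gcd(s, 11), so need gcd(s, 11) = 1.
133s > 798 gives s ≥ 7. The least s ≥ 7 coprime to 11 is 7, so m = 133·7 = 931.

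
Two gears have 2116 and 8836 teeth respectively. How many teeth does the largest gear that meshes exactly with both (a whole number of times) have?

4

2116 = 2² · 23²
8836 = 2² · 47²
Common: 2² = 4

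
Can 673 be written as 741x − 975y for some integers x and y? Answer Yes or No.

No

By Bézout, 741x − 975y = 673 has integer solutions iff gcd(741, 975) | 673.
Euclid: 975 = 1·741 + 234; 741 = 3·234 + 39; 234 = 6·39 + 0. gcd = 39; 673 mod 39 = 10. No.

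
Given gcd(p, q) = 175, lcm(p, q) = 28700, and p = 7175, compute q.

700

p·q = gcd·lcm = 175·28700 = 5022500, so q = 5022500/7175 = 700.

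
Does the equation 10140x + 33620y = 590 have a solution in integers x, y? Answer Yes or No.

No

By Bézout, 10140x + 33620y = 590 has integer solutions iff gcd(10140, 33620) | 590.
Euclid: 33620 = 3·10140 + 3200; 10140 = 3·3200 + 540; 3200 = 5·540 + 500; 540 = 1·500 + 40; 500 = 12·40 + 20; 40 = 2·20 + 0. gcd = 20; 590 mod 20 = 10. No.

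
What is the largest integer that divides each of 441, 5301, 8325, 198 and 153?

441 = 3² · 7²; 5301 = 3² · 19 · 31; 8325 = 3² · 5² · 37; 198 = 2 · 3² · 11; 153 = 3² · 17
gcd takes min exponent of each prime: 3² = 9

9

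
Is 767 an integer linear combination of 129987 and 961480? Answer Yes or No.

gcd(129987, 961480): 961480 = 7·129987 + 51571; 129987 = 2·51571 + 26845; 51571 = 1·26845 + 24726; 26845 = 1·24726 + 2119; 24726 = 11·2119 + 1417; 2119 = 1·1417 + 702; 1417 = 2·702 + 13; 702 = 54·13 + 0 → 13
13 divides 767, so a solution exists.

Yes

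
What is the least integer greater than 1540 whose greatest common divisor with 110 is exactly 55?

Multiples of 55 above 1540: 55·29, 55·30, … . Need the cofactor coprime to 110/55 = 2.
Checking s = 29, 30, … the first with gcd(s, 2) = 1 is s = 29, giving 1595.

1595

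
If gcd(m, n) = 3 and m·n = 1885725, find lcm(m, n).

628575

Since gcd(m,n)·lcm(m,n) = mn, lcm = 1885725/3 = 628575.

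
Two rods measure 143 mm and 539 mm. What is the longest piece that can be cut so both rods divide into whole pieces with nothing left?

143 = 11 · 13
539 = 7² · 11
Common: 11 = 11

11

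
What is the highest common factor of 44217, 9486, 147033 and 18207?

gcd(44217, 9486): 44217 = 4·9486 + 6273; 9486 = 1·6273 + 3213; 6273 = 1·3213 + 3060; 3213 = 1·3060 + 153; 3060 = 20·153 + 0 → 153
gcd(153, 147033): 147033 = 961·153 + 0 → 153
gcd(153, 18207): 18207 = 119·153 + 0 → 153

153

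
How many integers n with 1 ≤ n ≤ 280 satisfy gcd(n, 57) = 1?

177

57 = 3·19. Inclusion–exclusion on these primes:
280 − ⌊280/3⌋ − ⌊280/19⌋ + ⌊280/57⌋ = 177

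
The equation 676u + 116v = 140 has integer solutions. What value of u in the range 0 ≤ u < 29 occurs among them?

gcd(676, 116) = 4 (Euclid: 676 = 5·116 + 96; 116 = 1·96 + 20; 96 = 4·20 + 16; 20 = 1·16 + 4; 16 = 4·4 + 0), and 4 | 140.
Extended Euclid: 676·(-6) + 116·(35) = 4. Scale by 35: u₀ = -210.
General solution u = u₀ + 29t; reducing mod 29 gives u = 22 (and v = -127).

22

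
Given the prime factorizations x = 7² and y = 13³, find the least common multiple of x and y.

max exponent per prime: 7² · 13³ = 107653

107653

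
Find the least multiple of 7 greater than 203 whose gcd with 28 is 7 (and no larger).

217

28 = 7·4. Any k with gcd(k, 28) = 7 is a multiple of 7, say 7s, with s coprime to 4.
Need s > 203/7, so s ≥ 30. First s ≥ 30 with gcd(s, 4) = 1 is s = 31. Thus k = 7·31 = 217.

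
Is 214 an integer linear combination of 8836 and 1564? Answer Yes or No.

gcd(8836, 1564): 8836 = 5·1564 + 1016; 1564 = 1·1016 + 548; 1016 = 1·548 + 468; 548 = 1·468 + 80; 468 = 5·80 + 68; 80 = 1·68 + 12; 68 = 5·12 + 8; 12 = 1·8 + 4; 8 = 2·4 + 0 → 4
4 does not divide 214, so a solution does not exist.

No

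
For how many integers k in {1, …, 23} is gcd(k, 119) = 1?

119 = 7·17. Inclusion–exclusion on these primes:
23 − ⌊23/7⌋ − ⌊23/17⌋ + ⌊23/119⌋ = 19

19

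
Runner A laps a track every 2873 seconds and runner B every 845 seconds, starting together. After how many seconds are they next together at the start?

14365

gcd first: 2873 = 3·845 + 338; 845 = 2·338 + 169; 338 = 2·169 + 0 → gcd = 169
lcm = 2873·845/gcd = 2427685/169 = 14365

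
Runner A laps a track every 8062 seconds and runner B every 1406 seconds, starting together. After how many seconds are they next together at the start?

5667586

8062 = 2 · 29 · 139; 1406 = 2 · 19 · 37
max exponents: 2 · 19 · 29 · 37 · 139 = 5667586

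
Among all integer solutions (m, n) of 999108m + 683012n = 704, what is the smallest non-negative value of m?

Euclid: 999108 = 1·683012 + 316096; 683012 = 2·316096 + 50820; 316096 = 6·50820 + 11176; 50820 = 4·11176 + 6116; 11176 = 1·6116 + 5060; 6116 = 1·5060 + 1056; 5060 = 4·1056 + 836; 1056 = 1·836 + 220; 836 = 3·220 + 176; 220 = 1·176 + 44; 176 = 4·44 + 0 → gcd = 44; 704 = 44·16.
Back-substitution yields 999108·(-3239) + 683012·(4738) = 44, so one solution is m = -3239·16 = -51824, n = 4738·16 = 75808.
Solutions in m differ by 683012/44 = 15523; the one in [0, 15523) is -51824 mod 15523 = 10268.

10268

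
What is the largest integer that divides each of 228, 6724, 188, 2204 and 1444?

4

gcd(228, 6724): 6724 = 29·228 + 112; 228 = 2·112 + 4; 112 = 28·4 + 0 → 4
gcd(4, 188): 188 = 47·4 + 0 → 4
gcd(4, 2204): 2204 = 551·4 + 0 → 4
gcd(4, 1444): 1444 = 361·4 + 0 → 4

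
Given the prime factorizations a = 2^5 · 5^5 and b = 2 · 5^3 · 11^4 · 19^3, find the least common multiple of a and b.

max exponent per prime: 2^5 · 5^5 · 11^4 · 19^3 = 10042261900000

10042261900000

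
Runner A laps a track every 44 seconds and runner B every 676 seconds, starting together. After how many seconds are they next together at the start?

7436

44 = 2² · 11; 676 = 2² · 13²
max exponents: 2² · 11 · 13² = 7436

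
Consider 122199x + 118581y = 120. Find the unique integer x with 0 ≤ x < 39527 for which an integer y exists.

1901

Euclid: 122199 = 1·118581 + 3618; 118581 = 32·3618 + 2805; 3618 = 1·2805 + 813; 2805 = 3·813 + 366; 813 = 2·366 + 81; 366 = 4·81 + 42; 81 = 1·42 + 39; 42 = 1·39 + 3; 39 = 13·3 + 0 → gcd = 3; 120 = 3·40.
Back-substitution yields 122199·(-2917) + 118581·(3006) = 3, so one solution is x = -2917·40 = -116680, y = 3006·40 = 120240.
Solutions in x differ by 118581/3 = 39527; the one in [0, 39527) is -116680 mod 39527 = 1901.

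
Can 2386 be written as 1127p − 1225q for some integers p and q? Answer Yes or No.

No

By Bézout, 1127p − 1225q = 2386 has integer solutions iff gcd(1127, 1225) | 2386.
Euclid: 1225 = 1·1127 + 98; 1127 = 11·98 + 49; 98 = 2·49 + 0. gcd = 49; 2386 mod 49 = 34. No.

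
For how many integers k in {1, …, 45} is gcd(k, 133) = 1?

37

133 = 7·19. Inclusion–exclusion on these primes:
45 − ⌊45/7⌋ − ⌊45/19⌋ + ⌊45/133⌋ = 37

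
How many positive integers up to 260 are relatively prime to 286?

286 = 2·11·13. Inclusion–exclusion on these primes:
260 − ⌊260/2⌋ − ⌊260/11⌋ − ⌊260/13⌋ + ⌊260/22⌋ + ⌊260/26⌋ + ⌊260/143⌋ − ⌊260/286⌋ = 109

109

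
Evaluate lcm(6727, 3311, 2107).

6727 = 7 · 31²; 3311 = 7 · 11 · 43; 2107 = 7² · 43
lcm takes max exponent of each prime: 7² · 11 · 31² · 43 = 22273097

22273097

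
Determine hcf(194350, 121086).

2

194350 = 2 · 5² · 13² · 23
121086 = 2 · 3² · 7 · 31²
Common: 2 = 2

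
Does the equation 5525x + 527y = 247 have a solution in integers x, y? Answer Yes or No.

gcd(5525, 527): 5525 = 10·527 + 255; 527 = 2·255 + 17; 255 = 15·17 + 0 → 17
17 does not divide 247, so a solution does not exist.

No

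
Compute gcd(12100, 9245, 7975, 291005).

5

gcd(12100, 9245): 12100 = 1·9245 + 2855; 9245 = 3·2855 + 680; 2855 = 4·680 + 135; 680 = 5·135 + 5; 135 = 27·5 + 0 → 5
gcd(5, 7975): 7975 = 1595·5 + 0 → 5
gcd(5, 291005): 291005 = 58201·5 + 0 → 5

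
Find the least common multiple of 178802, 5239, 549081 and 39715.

178802 = 2 · 13² · 23²; 5239 = 13² · 31; 549081 = 3² · 13² · 19²; 39715 = 5 · 13² · 47
lcm takes max exponent of each prime: 2 · 3² · 5 · 13² · 19² · 23² · 31 · 47 = 4232058279930

4232058279930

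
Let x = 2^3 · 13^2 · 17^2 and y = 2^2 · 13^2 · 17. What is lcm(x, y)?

max exponent per prime: 2^3 · 13^2 · 17^2 = 390728

390728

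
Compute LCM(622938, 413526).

42933509898

gcd first: 622938 = 1·413526 + 209412; 413526 = 1·209412 + 204114; 209412 = 1·204114 + 5298; 204114 = 38·5298 + 2790; 5298 = 1·2790 + 2508; 2790 = 1·2508 + 282; 2508 = 8·282 + 252; 282 = 1·252 + 30; 252 = 8·30 + 12; 30 = 2·12 + 6; 12 = 2·6 + 0 → gcd = 6
lcm = 622938·413526/gcd = 257601059388/6 = 42933509898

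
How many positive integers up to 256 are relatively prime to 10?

Prime factors of 10: 2, 5. Count integers ≤ 256 divisible by none of them.
By inclusion–exclusion: 256 − ⌊256/2⌋ − ⌊256/5⌋ + ⌊256/10⌋ = 102.

102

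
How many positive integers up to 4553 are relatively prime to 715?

3057

Prime factors of 715: 5, 11, 13. Count integers ≤ 4553 divisible by none of them.
By inclusion–exclusion: 4553 − ⌊4553/5⌋ − ⌊4553/11⌋ − ⌊4553/13⌋ + ⌊4553/55⌋ + ⌊4553/65⌋ + ⌊4553/143⌋ − ⌊4553/715⌋ = 3057.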